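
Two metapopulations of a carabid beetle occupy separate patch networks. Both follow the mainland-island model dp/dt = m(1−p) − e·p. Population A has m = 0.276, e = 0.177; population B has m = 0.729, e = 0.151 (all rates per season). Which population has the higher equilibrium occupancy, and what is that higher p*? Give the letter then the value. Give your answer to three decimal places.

B, 0.828

A: p*_A = m/(m+e) = 0.276/0.4530 = 0.6093.
B: p*_B = 0.729/0.8800 = 0.8284.
B is higher at 0.8284.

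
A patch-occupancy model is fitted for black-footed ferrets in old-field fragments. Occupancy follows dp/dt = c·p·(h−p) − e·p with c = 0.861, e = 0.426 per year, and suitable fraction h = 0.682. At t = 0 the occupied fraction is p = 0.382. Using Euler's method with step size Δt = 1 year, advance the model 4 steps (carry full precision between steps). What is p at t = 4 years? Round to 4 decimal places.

0.2431

Update rule: p ← p + [c·p·(h−p) − e·p]·Δt with Δt = 1.
  1  |  dp/dt·Δt = -0.064061  |  p_1 = 0.317939
  2  |  dp/dt·Δt = -0.035782  |  p_2 = 0.282157
  3  |  dp/dt·Δt = -0.023062  |  p_3 = 0.259095
  4  |  dp/dt·Δt = -0.016032  |  p_4 = 0.243062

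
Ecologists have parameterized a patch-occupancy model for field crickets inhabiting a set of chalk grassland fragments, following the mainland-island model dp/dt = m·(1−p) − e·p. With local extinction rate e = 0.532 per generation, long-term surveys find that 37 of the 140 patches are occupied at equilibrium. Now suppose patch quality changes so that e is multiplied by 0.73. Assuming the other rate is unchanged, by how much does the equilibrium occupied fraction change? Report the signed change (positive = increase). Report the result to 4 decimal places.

0.0655

Observed p* = 37/140 = 0.26429.
Balance m(1−p*) = e·p* gives m = e·p*/(1−p*) = 0.532×0.26429/0.73571 = 0.19111.
New p* = m/(m+e) = 0.19111/(0.19111+0.38836) = 0.32980.
Δp* = 0.32980 − 0.26429 = +0.06551.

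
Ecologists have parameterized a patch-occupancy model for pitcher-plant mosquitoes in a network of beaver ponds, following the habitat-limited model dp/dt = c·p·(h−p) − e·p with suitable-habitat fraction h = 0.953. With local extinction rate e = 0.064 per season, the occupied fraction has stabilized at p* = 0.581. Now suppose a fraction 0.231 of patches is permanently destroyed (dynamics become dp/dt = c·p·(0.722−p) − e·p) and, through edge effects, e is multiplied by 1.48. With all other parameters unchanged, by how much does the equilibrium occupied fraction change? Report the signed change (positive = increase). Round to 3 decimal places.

Balance c(h−p*) = e gives c = e/(0.953 − 0.58100) = 0.064/0.37200 = 0.17204.
New p* = 0.722 − e/c = 0.722 − 0.09472/0.17204 = 0.17143.
Δp* = 0.17143 − 0.58100 = -0.40957.

-0.410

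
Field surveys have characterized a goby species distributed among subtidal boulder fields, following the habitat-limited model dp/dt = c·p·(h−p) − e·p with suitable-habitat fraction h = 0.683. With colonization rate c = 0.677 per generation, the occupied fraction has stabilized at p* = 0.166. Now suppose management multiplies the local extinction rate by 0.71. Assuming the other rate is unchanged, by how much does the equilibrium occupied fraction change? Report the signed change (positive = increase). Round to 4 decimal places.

Balance c(h−p*) = e gives e = 0.677×(0.683 − 0.16600) = 0.35001.
New p* = 0.683 − e/c = 0.683 − 0.24851/0.67700 = 0.31592.
Δp* = 0.31592 − 0.16600 = +0.14992.

0.1499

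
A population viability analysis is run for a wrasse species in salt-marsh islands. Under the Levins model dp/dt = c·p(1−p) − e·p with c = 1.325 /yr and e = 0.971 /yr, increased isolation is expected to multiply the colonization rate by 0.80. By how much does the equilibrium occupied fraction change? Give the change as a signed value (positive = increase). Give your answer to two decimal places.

-0.18

Before: p* = 1 − 0.971/1.325 = 0.2672.
After the change, c = 1.06, e = 0.971, so p* = 1 − 0.971/1.06 = 0.0840.
Δp* = 0.0840 − 0.2672 = -0.1832.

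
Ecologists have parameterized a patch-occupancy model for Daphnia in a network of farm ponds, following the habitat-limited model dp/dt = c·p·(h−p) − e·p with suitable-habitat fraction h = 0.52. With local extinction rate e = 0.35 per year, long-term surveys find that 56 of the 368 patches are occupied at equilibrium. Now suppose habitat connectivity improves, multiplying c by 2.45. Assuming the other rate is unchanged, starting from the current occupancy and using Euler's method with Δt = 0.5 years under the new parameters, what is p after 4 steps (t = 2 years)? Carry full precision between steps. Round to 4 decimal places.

Observed p* = 56/368 = 0.15217.
Balance c(h−p*) = e gives c = e/(0.52 − 0.15217) = 0.35/0.36783 = 0.95154.
Starting from p₀ = 0.15217; update p ← p + (dp/dt)·Δt with the new parameters.
step 1: Δp = +0.03861, p = 0.19079
step 2: Δp = +0.03983, p = 0.23061
step 3: Δp = +0.03743, p = 0.26805
step 4: Δp = +0.03181, p = 0.29986

0.2999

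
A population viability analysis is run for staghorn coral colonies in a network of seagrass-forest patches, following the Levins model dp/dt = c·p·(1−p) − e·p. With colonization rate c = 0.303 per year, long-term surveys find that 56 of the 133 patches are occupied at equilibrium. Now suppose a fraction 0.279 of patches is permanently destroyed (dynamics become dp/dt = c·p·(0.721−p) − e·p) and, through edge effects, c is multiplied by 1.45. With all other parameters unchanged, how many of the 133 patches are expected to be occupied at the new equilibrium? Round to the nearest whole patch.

Observed p* = 56/133 = 0.42105.
Balance c(1−p*) = e gives e = 0.303×(1 − 0.42105) = 0.17542.
New p* = 0.721 − e/c = 0.721 − 0.17542/0.43935 = 0.32173.
Expected occupied = 133 × 0.32173 = 42.79 ≈ 43.

43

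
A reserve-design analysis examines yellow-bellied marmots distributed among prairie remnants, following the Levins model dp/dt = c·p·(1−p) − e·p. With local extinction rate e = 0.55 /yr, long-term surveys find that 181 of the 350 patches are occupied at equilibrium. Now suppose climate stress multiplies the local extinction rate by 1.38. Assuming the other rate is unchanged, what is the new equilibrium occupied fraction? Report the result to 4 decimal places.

Observed p* = 181/350 = 0.51714.
Balance c(1−p*) = e gives c = e/(1 − 0.51714) = 0.55/0.48286 = 1.13905.
New p* = 1 − e/c = 1 − 0.75900/1.13905 = 0.33366.

0.3337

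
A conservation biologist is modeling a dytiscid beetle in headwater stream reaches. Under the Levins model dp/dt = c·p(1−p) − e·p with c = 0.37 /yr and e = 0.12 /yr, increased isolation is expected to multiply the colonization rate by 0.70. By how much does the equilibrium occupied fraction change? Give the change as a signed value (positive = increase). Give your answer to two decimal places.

-0.14

Before: p* = 1 − 0.12/0.37 = 0.6757.
After the change, c = 0.259, e = 0.12, so p* = 1 − 0.12/0.259 = 0.5367.
Δp* = 0.5367 − 0.6757 = -0.1390.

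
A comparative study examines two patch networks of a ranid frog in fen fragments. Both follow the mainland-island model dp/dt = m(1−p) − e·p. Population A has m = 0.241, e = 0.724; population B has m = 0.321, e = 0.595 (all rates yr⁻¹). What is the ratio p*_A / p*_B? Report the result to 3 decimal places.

0.713

A: p*_A = m/(m+e) = 0.241/0.9650 = 0.2497.
B: p*_B = 0.321/0.9160 = 0.3504.
p*_A / p*_B = 0.2497/0.3504 = 0.7127.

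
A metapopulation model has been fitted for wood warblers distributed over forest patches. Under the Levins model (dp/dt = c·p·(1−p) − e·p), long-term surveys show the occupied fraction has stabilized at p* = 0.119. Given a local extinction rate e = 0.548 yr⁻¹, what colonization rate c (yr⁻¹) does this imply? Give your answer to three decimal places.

0.622

At equilibrium c(1−p*) = e, so c = e/(1−p*).
c = 0.548/(1 − 0.119) = 0.548/0.8810 = 0.6220.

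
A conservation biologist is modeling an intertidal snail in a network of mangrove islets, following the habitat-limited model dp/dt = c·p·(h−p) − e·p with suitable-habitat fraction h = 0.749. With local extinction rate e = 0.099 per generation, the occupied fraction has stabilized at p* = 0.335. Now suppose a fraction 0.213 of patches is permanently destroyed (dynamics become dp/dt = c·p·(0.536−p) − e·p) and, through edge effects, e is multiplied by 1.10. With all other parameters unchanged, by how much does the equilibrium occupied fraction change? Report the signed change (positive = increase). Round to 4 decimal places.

-0.2544

Balance c(h−p*) = e gives c = e/(0.749 − 0.33500) = 0.099/0.41400 = 0.23913.
New p* = 0.536 − e/c = 0.536 − 0.10890/0.23913 = 0.08060.
Δp* = 0.08060 − 0.33500 = -0.25440.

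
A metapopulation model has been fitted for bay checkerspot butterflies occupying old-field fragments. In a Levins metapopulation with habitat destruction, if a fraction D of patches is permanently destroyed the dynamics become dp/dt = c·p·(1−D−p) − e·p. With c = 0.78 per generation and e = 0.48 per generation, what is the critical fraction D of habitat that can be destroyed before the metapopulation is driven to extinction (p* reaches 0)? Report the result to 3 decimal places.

The nontrivial equilibrium is p* = (1−D) − e/c; extinction occurs when this hits zero.
So D_crit = 1 − e/c = 1 − 0.48/0.78 = 1 − 0.6154 = 0.3846.
This equals the undisturbed p*, a classic result of Lande's extension.

0.385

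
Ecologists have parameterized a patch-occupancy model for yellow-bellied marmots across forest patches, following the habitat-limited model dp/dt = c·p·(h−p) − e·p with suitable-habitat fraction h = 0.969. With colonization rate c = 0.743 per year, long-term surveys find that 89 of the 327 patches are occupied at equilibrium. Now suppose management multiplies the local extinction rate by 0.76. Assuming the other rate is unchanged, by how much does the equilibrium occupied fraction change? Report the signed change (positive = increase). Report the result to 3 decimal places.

Observed p* = 89/327 = 0.27217.
Balance c(h−p*) = e gives e = 0.743×(0.969 − 0.27217) = 0.51774.
New p* = 0.969 − e/c = 0.969 − 0.39348/0.74300 = 0.43942.
Δp* = 0.43942 − 0.27217 = +0.16725.

0.167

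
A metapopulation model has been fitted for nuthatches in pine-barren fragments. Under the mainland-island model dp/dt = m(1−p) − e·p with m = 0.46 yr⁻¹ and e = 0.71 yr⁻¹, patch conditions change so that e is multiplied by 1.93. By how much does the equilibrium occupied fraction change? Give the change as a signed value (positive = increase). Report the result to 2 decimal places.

Before: p* = 0.46/(0.46+0.71) = 0.3932.
After: m = 0.46, e = 1.3703; p* = 0.46/1.8303 = 0.2513.
Δp* = 0.2513 − 0.3932 = -0.1418.

-0.14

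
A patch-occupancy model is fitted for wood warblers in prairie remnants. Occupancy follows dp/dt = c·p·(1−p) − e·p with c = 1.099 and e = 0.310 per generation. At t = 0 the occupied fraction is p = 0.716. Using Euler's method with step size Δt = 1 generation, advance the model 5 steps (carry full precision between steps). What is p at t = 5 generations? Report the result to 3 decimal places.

Update rule: p ← p + [c·p·(1−p) − e·p]·Δt with Δt = 1.
  1  |  dp/dt·Δt = +0.001515  |  p_1 = 0.717515
  2  |  dp/dt·Δt = +0.000324  |  p_2 = 0.717839
  3  |  dp/dt·Δt = +0.000068  |  p_3 = 0.717907
  4  |  dp/dt·Δt = +0.000014  |  p_4 = 0.717922
  5  |  dp/dt·Δt = +0.000003  |  p_5 = 0.717925

0.718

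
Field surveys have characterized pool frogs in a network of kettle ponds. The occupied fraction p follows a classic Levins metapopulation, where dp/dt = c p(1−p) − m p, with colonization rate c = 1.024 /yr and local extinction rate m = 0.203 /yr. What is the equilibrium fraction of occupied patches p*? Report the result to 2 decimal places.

0.80

Setting dp/dt = 0 and dividing through by p* gives c·(1−p*) = m.
So p* = 1 − m/c = 1 − 0.203/1.024 = 1 − 0.1982 = 0.8018.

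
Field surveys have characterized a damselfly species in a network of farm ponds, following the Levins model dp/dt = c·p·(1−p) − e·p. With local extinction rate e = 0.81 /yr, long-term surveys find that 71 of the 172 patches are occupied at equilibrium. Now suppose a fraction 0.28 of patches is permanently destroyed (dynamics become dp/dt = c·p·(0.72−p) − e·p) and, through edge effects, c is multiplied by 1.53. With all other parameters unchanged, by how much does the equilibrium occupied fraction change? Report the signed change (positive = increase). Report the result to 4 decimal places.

Observed p* = 71/172 = 0.41279.
Balance c(1−p*) = e gives c = e/(1 − 0.41279) = 0.81/0.58721 = 1.37940.
New p* = 0.72 − e/c = 0.72 − 0.81000/2.11048 = 0.33620.
Δp* = 0.33620 − 0.41279 = -0.07659.

-0.0766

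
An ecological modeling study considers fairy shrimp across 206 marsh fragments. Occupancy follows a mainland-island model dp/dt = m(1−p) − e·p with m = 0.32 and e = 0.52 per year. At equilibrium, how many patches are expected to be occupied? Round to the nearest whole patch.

p* = m/(m+e) = 0.32/0.8400 = 0.3810.
Expected occupied patches = N × p* = 206 × 0.3810 = 78.48 ≈ 78.

78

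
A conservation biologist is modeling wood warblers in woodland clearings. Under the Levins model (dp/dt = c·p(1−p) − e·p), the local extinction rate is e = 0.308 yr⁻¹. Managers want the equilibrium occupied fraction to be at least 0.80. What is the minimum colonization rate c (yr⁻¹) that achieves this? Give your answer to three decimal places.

p* = 1 − e/c ≥ 0.80 requires e/c ≤ 0.2000, i.e. c ≥ e/0.2000.
c_min = 0.308/0.2000 = 1.5400.

1.540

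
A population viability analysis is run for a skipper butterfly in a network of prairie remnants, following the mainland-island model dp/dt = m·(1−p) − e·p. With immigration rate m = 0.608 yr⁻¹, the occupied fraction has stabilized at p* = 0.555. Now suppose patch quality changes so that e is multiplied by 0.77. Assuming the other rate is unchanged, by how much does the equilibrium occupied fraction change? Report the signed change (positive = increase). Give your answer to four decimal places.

Balance m(1−p*) = e·p* gives e = m(1−p*)/p* = 0.608×0.44500/0.55500 = 0.48750.
New p* = m/(m+e) = 0.60800/(0.60800+0.37538) = 0.61828.
Δp* = 0.61828 − 0.55500 = +0.06328.

0.0633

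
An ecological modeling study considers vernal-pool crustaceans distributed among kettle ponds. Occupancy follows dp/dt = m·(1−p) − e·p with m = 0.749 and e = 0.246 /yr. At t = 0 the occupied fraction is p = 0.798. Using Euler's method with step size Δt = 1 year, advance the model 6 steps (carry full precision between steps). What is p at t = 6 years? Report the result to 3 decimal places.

0.753

Update rule: p ← p + [m·(1−p) − e·p]·Δt with Δt = 1.
  1  |  dp/dt·Δt = -0.045010  |  p_1 = 0.752990
  2  |  dp/dt·Δt = -0.000225  |  p_2 = 0.752765
  3  |  dp/dt·Δt = -0.000001  |  p_3 = 0.752764
  4  |  dp/dt·Δt = -0.000000  |  p_4 = 0.752764
  5  |  dp/dt·Δt = -0.000000  |  p_5 = 0.752764
  6  |  dp/dt·Δt = -0.000000  |  p_6 = 0.752764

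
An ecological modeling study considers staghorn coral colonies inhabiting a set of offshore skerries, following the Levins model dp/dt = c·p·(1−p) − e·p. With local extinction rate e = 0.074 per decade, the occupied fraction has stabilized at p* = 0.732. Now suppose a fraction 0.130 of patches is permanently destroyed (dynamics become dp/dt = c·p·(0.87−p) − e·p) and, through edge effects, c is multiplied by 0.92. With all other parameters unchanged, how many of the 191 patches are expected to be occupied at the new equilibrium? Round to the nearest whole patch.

111

Balance c(1−p*) = e gives c = e/(1 − 0.73200) = 0.074/0.26800 = 0.27612.
New p* = 0.87 − e/c = 0.87 − 0.07400/0.25403 = 0.57870.
Expected occupied = 191 × 0.57870 = 110.53 ≈ 111.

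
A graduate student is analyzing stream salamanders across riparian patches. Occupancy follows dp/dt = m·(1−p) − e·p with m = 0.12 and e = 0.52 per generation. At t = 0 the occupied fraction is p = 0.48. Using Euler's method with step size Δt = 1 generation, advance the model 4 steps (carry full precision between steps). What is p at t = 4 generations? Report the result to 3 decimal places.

0.192

Update rule: p ← p + [m·(1−p) − e·p]·Δt with Δt = 1.
t = 1: p = 0.48000 + (-0.18720) = 0.29280
t = 2: p = 0.29280 + (-0.06739) = 0.22541
t = 3: p = 0.22541 + (-0.02426) = 0.20115
t = 4: p = 0.20115 + (-0.00873) = 0.19241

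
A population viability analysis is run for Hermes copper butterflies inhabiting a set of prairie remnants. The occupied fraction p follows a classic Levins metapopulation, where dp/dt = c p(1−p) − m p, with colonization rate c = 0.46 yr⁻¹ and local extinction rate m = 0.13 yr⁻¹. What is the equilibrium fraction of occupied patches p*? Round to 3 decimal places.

At equilibrium, colonization balances extinction: c·p*·(1−p*) = m·p*.
So p* = 1 − m/c = 1 − 0.13/0.46 = 1 − 0.2826 = 0.7174.

0.717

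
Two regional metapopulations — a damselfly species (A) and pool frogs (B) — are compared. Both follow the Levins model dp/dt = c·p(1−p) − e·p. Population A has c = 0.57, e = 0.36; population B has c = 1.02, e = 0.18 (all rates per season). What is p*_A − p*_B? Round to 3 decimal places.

A: p*_A = 1 − 0.36/0.57 = 0.3684.
B: p*_B = 1 − 0.18/1.02 = 0.8235.
p*_A − p*_B = 0.3684 − 0.8235 = -0.4551.

-0.455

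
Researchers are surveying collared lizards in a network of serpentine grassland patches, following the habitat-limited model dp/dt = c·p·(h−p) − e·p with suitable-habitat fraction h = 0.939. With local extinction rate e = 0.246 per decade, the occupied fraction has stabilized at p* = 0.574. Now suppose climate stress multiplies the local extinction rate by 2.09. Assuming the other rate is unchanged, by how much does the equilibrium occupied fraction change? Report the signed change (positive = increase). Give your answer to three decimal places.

Balance c(h−p*) = e gives c = e/(0.939 − 0.57400) = 0.246/0.36500 = 0.67397.
New p* = 0.939 − e/c = 0.939 − 0.51414/0.67397 = 0.17615.
Δp* = 0.17615 − 0.57400 = -0.39785.

-0.398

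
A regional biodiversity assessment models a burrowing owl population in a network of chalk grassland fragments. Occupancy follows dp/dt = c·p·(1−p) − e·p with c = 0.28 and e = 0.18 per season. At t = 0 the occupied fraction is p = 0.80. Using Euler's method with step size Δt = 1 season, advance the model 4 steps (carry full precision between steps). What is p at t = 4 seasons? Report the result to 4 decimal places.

Update rule: p ← p + [c·p·(1−p) − e·p]·Δt with Δt = 1.
p: 0.80000 → 0.70080  (Δp = -0.09920)
p: 0.70080 → 0.63337  (Δp = -0.06743)
p: 0.63337 → 0.58438  (Δp = -0.04899)
p: 0.58438 → 0.54720  (Δp = -0.03718)

0.5472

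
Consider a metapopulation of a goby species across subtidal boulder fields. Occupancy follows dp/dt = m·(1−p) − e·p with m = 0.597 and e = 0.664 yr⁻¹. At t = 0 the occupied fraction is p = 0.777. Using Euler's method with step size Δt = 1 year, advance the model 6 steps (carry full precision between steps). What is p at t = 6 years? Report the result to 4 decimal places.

0.4735

Update rule: p ← p + [m·(1−p) − e·p]·Δt with Δt = 1.
step 1: Δp = -0.38280, p = 0.39420
step 2: Δp = +0.09991, p = 0.49411
step 3: Δp = -0.02608, p = 0.46804
step 4: Δp = +0.00681, p = 0.47484
step 5: Δp = -0.00178, p = 0.47307
step 6: Δp = +0.00046, p = 0.47353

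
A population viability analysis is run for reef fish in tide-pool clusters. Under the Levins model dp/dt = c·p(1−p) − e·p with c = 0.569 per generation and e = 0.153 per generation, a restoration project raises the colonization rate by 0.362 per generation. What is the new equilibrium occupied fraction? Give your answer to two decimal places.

0.84

Before: p* = 1 − 0.153/0.569 = 0.7311.
After the change, c = 0.931, e = 0.153, so p* = 1 − 0.153/0.931 = 0.8357.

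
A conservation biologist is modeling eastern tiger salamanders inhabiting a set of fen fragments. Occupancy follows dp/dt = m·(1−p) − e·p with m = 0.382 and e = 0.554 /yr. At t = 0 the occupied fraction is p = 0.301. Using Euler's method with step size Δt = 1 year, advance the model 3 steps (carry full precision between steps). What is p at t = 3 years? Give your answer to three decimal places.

0.408

Update rule: p ← p + [m·(1−p) − e·p]·Δt with Δt = 1.
t = 1: p = 0.30100 + (+0.10026) = 0.40126
t = 2: p = 0.40126 + (+0.00642) = 0.40768
t = 3: p = 0.40768 + (+0.00041) = 0.40809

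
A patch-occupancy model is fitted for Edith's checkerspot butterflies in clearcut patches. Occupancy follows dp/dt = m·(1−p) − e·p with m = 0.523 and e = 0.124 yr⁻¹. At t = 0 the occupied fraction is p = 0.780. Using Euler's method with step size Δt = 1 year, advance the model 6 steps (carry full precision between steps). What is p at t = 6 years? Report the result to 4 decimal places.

Update rule: p ← p + [m·(1−p) − e·p]·Δt with Δt = 1.
t = 1: p = 0.78000 + (+0.01834) = 0.79834
t = 2: p = 0.79834 + (+0.00647) = 0.80481
t = 3: p = 0.80481 + (+0.00229) = 0.80710
t = 4: p = 0.80710 + (+0.00081) = 0.80791
t = 5: p = 0.80791 + (+0.00028) = 0.80819
t = 6: p = 0.80819 + (+0.00010) = 0.80829

0.8083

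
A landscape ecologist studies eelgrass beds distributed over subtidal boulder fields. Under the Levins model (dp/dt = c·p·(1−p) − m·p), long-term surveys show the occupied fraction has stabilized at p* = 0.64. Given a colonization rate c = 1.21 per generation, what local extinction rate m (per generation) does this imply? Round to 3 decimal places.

At equilibrium c(1−p*) = m.
m = 1.21 × (1 − 0.64) = 1.21 × 0.3600 = 0.4356.

0.436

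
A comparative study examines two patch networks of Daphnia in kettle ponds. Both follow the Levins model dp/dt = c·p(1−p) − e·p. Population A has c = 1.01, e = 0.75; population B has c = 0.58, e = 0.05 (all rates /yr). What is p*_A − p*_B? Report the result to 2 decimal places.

A: p*_A = 1 − 0.75/1.01 = 0.2574.
B: p*_B = 1 − 0.05/0.58 = 0.9138.
p*_A − p*_B = 0.2574 − 0.9138 = -0.6564.

-0.66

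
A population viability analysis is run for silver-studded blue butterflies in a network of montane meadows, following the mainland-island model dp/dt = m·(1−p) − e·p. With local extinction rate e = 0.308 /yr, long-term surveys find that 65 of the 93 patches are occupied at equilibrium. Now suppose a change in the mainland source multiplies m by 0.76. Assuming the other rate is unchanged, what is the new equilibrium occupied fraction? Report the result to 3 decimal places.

0.638

Observed p* = 65/93 = 0.69892.
Balance m(1−p*) = e·p* gives m = e·p*/(1−p*) = 0.308×0.69892/0.30108 = 0.71498.
New p* = m/(m+e) = 0.54338/(0.54338+0.30800) = 0.63823.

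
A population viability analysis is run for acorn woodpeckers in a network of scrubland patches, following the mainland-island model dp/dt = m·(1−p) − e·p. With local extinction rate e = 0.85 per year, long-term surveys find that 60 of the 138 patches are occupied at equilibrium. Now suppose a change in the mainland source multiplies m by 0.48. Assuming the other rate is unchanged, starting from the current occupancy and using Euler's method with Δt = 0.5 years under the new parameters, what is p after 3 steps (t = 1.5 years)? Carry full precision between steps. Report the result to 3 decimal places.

0.282

Observed p* = 60/138 = 0.43478.
Balance m(1−p*) = e·p* gives m = e·p*/(1−p*) = 0.85×0.43478/0.56522 = 0.65385.
Starting from p₀ = 0.43478; update p ← p + (dp/dt)·Δt with the new parameters.
p: 0.43478 → 0.33870  (Δp = -0.09609)
p: 0.33870 → 0.29852  (Δp = -0.04017)
p: 0.29852 → 0.28173  (Δp = -0.01679)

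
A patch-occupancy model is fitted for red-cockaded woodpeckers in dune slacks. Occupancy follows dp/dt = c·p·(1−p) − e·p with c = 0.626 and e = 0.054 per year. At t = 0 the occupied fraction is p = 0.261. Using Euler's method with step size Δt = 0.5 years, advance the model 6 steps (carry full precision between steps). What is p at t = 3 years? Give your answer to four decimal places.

Update rule: p ← p + [c·p·(1−p) − e·p]·Δt with Δt = 0.5.
step 1: Δp = +0.05332, p = 0.31432
step 2: Δp = +0.05897, p = 0.37330
step 3: Δp = +0.06315, p = 0.43644
step 4: Δp = +0.06520, p = 0.50164
step 5: Δp = +0.06470, p = 0.56635
step 6: Δp = +0.06158, p = 0.62793

0.6279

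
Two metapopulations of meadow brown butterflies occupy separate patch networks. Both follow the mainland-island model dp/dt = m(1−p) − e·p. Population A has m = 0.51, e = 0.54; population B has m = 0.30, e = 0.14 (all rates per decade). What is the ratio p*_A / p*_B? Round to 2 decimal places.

0.71

A: p*_A = m/(m+e) = 0.51/1.0500 = 0.4857.
B: p*_B = 0.30/0.4400 = 0.6818.
p*_A / p*_B = 0.4857/0.6818 = 0.7124.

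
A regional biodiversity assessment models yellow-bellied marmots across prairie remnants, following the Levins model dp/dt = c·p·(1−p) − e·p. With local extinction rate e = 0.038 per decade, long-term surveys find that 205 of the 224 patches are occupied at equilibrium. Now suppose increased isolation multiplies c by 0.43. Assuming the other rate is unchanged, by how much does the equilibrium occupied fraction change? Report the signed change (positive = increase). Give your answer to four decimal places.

-0.1124

Observed p* = 205/224 = 0.91518.
Balance c(1−p*) = e gives c = e/(1 − 0.91518) = 0.038/0.08482 = 0.44801.
New p* = 1 − e/c = 1 − 0.03800/0.19264 = 0.80274.
Δp* = 0.80274 − 0.91518 = -0.11244.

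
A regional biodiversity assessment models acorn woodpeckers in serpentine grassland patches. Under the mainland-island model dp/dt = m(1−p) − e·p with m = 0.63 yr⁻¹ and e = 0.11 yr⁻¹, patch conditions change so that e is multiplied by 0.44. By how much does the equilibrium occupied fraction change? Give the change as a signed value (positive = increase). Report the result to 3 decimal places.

0.077

Before: p* = 0.63/(0.63+0.11) = 0.8514.
After: m = 0.63, e = 0.0484; p* = 0.63/0.6784 = 0.9287.
Δp* = 0.9287 − 0.8514 = +0.0773.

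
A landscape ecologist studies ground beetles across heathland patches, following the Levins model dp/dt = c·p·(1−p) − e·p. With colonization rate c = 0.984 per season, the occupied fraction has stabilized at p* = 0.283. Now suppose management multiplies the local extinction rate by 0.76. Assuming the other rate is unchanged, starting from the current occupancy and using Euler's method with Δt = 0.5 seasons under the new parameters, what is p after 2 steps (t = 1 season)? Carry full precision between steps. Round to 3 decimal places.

Balance c(1−p*) = e gives e = 0.984×(1 − 0.28300) = 0.70553.
Starting from p₀ = 0.28300; update p ← p + (dp/dt)·Δt with the new parameters.
step 1: Δp = +0.02396, p = 0.30696
step 2: Δp = +0.02237, p = 0.32933

0.329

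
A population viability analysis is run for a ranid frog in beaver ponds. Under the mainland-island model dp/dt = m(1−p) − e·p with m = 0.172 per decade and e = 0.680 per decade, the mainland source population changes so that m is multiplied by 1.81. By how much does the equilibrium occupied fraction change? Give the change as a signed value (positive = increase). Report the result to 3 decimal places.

Before: p* = 0.172/(0.172+0.680) = 0.2019.
After: m = 0.31132, e = 0.68; p* = 0.31132/0.9913 = 0.3140.
Δp* = 0.3140 − 0.2019 = +0.1122.

0.112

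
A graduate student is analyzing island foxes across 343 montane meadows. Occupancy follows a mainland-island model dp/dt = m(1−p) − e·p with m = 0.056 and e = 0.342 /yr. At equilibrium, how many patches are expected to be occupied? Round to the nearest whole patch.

48

p* = m/(m+e) = 0.056/0.3980 = 0.1407.
Expected occupied patches = N × p* = 343 × 0.1407 = 48.26 ≈ 48.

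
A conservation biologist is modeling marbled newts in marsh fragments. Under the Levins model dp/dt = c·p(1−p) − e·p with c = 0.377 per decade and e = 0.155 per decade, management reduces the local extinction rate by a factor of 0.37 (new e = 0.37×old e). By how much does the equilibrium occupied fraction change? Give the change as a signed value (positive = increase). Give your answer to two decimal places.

0.26

Before: p* = 1 − 0.155/0.377 = 0.5889.
After the change, c = 0.377, e = 0.05735, so p* = 1 − 0.05735/0.377 = 0.8479.
Δp* = 0.8479 − 0.5889 = +0.2590.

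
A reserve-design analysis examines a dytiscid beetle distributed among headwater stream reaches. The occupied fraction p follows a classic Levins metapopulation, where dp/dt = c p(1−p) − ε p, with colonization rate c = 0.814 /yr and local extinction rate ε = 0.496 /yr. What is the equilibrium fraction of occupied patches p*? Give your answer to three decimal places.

0.391

Setting dp/dt = 0 and dividing through by p* gives c·(1−p*) = ε.
So p* = 1 − ε/c = 1 − 0.496/0.814 = 1 − 0.6093 = 0.3907.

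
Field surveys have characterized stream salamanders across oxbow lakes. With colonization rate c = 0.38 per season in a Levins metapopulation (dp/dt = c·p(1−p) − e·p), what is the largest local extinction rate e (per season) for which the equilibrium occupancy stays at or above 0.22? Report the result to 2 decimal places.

1 − e/c ≥ 0.22 ⇒ e ≤ c(1 − 0.22) = 0.38 × 0.7800.
e_max = 0.2964.

0.30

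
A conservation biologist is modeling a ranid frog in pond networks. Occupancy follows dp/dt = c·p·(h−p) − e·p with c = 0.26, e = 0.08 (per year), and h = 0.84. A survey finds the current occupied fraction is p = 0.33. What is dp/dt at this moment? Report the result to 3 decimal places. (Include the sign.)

Colonization term: c·p·(h−p) = 0.26×0.33×0.5100 = 0.04376.
Extinction term: e·p = 0.02640.
dp/dt = 0.04376 − 0.02640 = 0.01736.

0.017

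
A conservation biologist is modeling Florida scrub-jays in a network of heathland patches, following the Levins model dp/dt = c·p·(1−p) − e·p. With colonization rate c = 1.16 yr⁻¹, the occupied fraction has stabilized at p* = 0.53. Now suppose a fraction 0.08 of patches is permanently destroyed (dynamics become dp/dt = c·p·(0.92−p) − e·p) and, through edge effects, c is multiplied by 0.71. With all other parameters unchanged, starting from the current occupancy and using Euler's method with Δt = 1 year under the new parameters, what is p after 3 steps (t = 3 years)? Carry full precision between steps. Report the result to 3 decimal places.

Balance c(1−p*) = e gives e = 1.16×(1 − 0.53000) = 0.54520.
Starting from p₀ = 0.53000; update p ← p + (dp/dt)·Δt with the new parameters.
  1  |  dp/dt·Δt = -0.118718  |  p_1 = 0.411282
  2  |  dp/dt·Δt = -0.051912  |  p_2 = 0.359370
  3  |  dp/dt·Δt = -0.029995  |  p_3 = 0.329375

0.329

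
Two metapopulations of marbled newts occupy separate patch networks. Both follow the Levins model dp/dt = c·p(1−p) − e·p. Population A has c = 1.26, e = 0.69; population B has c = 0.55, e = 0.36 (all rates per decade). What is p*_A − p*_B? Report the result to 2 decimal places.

0.11

A: p*_A = 1 − 0.69/1.26 = 0.4524.
B: p*_B = 1 − 0.36/0.55 = 0.3455.
p*_A − p*_B = 0.4524 − 0.3455 = 0.1069.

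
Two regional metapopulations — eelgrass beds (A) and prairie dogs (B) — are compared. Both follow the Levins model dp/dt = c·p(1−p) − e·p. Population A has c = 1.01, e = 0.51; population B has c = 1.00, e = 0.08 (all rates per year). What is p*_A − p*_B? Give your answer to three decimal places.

A: p*_A = 1 − 0.51/1.01 = 0.4950.
B: p*_B = 1 − 0.08/1.00 = 0.9200.
p*_A − p*_B = 0.4950 − 0.9200 = -0.4250.

-0.425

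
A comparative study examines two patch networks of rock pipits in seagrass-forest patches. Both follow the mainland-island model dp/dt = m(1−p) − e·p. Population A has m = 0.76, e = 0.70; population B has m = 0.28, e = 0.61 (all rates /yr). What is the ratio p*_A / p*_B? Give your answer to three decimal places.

A: p*_A = m/(m+e) = 0.76/1.4600 = 0.5205.
B: p*_B = 0.28/0.8900 = 0.3146.
p*_A / p*_B = 0.5205/0.3146 = 1.6546.

1.655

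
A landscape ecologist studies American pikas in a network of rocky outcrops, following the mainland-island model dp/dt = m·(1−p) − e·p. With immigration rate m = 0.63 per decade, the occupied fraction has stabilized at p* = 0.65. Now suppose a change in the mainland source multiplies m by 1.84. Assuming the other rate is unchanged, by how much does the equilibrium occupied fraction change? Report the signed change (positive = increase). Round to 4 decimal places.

Balance m(1−p*) = e·p* gives e = m(1−p*)/p* = 0.63×0.35000/0.65000 = 0.33923.
New p* = m/(m+e) = 1.15920/(1.15920+0.33923) = 0.77361.
Δp* = 0.77361 − 0.65000 = +0.12361.

0.1236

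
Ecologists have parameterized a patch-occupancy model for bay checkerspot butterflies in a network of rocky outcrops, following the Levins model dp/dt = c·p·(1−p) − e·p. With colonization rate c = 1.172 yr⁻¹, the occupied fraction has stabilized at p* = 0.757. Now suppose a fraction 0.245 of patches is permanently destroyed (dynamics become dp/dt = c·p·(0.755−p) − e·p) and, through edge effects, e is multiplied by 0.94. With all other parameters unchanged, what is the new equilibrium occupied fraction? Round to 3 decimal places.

0.527

Balance c(1−p*) = e gives e = 1.172×(1 − 0.75700) = 0.28480.
New p* = 0.755 − e/c = 0.755 − 0.26771/1.17200 = 0.52658.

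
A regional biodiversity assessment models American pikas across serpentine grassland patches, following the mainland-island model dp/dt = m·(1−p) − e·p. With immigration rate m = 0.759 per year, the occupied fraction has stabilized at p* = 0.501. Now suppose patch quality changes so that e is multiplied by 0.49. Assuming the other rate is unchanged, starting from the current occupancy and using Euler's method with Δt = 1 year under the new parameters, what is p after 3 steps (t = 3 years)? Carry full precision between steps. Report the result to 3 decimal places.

0.672

Balance m(1−p*) = e·p* gives e = m(1−p*)/p* = 0.759×0.49900/0.50100 = 0.75597.
Starting from p₀ = 0.50100; update p ← p + (dp/dt)·Δt with the new parameters.
step 1: Δp = +0.19316, p = 0.69416
step 2: Δp = -0.02500, p = 0.66916
step 3: Δp = +0.00324, p = 0.67239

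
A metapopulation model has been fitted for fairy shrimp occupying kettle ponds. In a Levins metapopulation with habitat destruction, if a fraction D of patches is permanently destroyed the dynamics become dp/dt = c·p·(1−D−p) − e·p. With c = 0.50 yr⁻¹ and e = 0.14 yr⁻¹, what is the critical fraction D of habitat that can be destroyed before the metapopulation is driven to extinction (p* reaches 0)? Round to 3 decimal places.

The nontrivial equilibrium is p* = (1−D) − e/c; extinction occurs when this hits zero.
So D_crit = 1 − e/c = 1 − 0.14/0.50 = 1 − 0.2800 = 0.7200.
Note this equals the original equilibrium occupancy — the Levins extinction-debt result.

0.720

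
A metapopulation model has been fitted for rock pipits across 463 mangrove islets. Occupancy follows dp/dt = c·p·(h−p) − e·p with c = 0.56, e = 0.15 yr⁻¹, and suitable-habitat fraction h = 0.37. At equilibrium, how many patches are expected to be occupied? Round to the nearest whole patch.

47

p* = h − e/c = 0.37 − 0.2679 = 0.1021.
Expected occupied patches = N × p* = 463 × 0.1021 = 47.29 ≈ 47.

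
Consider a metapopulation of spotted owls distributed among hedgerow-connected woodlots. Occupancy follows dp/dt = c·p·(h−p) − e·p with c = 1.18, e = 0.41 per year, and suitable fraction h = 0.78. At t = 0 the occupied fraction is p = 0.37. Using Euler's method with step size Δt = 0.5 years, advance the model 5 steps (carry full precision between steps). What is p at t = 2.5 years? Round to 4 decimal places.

0.4158

Update rule: p ← p + [c·p·(h−p) − e·p]·Δt with Δt = 0.5.
p: 0.37000 → 0.38365  (Δp = +0.01365)
p: 0.38365 → 0.39472  (Δp = +0.01107)
p: 0.39472 → 0.40353  (Δp = +0.00881)
p: 0.40353 → 0.41044  (Δp = +0.00691)
p: 0.41044 → 0.41579  (Δp = +0.00535)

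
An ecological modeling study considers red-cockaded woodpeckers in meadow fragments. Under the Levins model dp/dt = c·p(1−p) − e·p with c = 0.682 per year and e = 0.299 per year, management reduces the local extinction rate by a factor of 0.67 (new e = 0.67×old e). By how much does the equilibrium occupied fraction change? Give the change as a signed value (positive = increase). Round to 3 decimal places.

Before: p* = 1 − 0.299/0.682 = 0.5616.
After the change, c = 0.682, e = 0.20033, so p* = 1 − 0.20033/0.682 = 0.7063.
Δp* = 0.7063 − 0.5616 = +0.1447.

0.145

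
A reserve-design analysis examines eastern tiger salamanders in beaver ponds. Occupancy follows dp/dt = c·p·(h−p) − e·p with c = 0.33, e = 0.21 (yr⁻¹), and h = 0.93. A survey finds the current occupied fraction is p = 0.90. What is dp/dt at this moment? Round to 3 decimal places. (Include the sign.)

-0.180

Colonization term: c·p·(h−p) = 0.33×0.90×0.0300 = 0.00891.
Extinction term: e·p = 0.18900.
dp/dt = 0.00891 − 0.18900 = -0.18009.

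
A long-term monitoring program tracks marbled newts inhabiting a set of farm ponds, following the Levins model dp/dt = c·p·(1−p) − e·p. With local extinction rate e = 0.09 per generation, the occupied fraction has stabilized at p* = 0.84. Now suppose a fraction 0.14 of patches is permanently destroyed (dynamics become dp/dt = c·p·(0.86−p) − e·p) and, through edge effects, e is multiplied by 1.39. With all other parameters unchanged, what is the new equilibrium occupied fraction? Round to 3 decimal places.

0.638

Balance c(1−p*) = e gives c = e/(1 − 0.84000) = 0.09/0.16000 = 0.56250.
New p* = 0.86 − e/c = 0.86 − 0.12510/0.56250 = 0.63760.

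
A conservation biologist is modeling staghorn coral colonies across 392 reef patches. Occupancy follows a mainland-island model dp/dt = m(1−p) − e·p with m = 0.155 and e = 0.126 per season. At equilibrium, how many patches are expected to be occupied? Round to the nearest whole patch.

p* = m/(m+e) = 0.155/0.2810 = 0.5516.
Expected occupied patches = N × p* = 392 × 0.5516 = 216.23 ≈ 216.

216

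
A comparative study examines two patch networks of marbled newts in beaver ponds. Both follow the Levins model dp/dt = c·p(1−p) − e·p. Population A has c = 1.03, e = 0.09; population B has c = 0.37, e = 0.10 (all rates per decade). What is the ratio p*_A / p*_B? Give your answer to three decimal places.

A: p*_A = 1 − 0.09/1.03 = 0.9126.
B: p*_B = 1 − 0.10/0.37 = 0.7297.
p*_A / p*_B = 0.9126/0.7297 = 1.2506.

1.251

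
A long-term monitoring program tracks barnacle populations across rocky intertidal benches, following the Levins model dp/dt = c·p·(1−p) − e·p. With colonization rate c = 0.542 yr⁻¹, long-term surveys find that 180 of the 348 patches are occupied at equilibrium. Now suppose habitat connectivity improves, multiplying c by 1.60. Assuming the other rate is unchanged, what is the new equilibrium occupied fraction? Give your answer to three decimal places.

0.698

Observed p* = 180/348 = 0.51724.
Balance c(1−p*) = e gives e = 0.542×(1 − 0.51724) = 0.26166.
New p* = 1 − e/c = 1 − 0.26166/0.86720 = 0.69827.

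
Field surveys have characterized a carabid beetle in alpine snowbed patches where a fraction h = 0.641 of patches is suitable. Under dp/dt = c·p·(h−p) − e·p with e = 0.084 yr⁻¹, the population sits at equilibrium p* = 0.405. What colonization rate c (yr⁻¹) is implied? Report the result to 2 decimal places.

At equilibrium c(h−p*) = e, so c = e/(h−p*).
c = 0.084/(0.641 − 0.405) = 0.084/0.2360 = 0.3559.

0.36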